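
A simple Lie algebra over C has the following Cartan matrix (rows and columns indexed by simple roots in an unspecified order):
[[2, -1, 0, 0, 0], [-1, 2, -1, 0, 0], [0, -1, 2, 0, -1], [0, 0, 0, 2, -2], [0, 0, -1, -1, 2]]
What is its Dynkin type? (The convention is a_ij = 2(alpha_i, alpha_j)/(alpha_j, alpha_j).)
The matrix has rank 5 with 2's on the diagonal. Reading the off-diagonal entries as Dynkin edges (a single edge where a_ij = a_ji = -1; a double or triple edge where a_ij * a_ji = 2 or 3), the diagram is a chain of 5 nodes with a double edge at one end; the terminal node there is the unique long simple root (C_5). One simple-root ordering that puts it in standard form is (alpha_1, alpha_2, alpha_3, alpha_5, alpha_4). So the algebra is type C_5, i.e. sp(10).

C5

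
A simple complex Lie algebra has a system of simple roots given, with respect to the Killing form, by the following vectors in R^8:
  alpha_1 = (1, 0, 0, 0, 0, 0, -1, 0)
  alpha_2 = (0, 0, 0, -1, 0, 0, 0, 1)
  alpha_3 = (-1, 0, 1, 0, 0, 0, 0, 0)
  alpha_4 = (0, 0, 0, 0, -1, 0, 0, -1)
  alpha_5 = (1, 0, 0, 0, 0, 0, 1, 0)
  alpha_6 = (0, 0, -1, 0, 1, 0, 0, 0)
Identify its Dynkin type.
D_6 (so(12))

Compute the Cartan integers a_ij = 2(alpha_i, alpha_j)/(alpha_j, alpha_j); the resulting 6x6 Cartan matrix is
[[2, 0, -1, 0, 0, 0], [0, 2, 0, -1, 0, 0], [-1, 0, 2, 0, -1, -1], [0, -1, 0, 2, 0, -1], [0, 0, -1, 0, 2, 0], [0, 0, -1, -1, 0, 2]].
All simple roots have the same length, so the diagram is simply laced. The associated Dynkin diagram is a chain of 4 nodes with a fork of two nodes at one end (D_6), so the type is D_6 (the algebra so(12)).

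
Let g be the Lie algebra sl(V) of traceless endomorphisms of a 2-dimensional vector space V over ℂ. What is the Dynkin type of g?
This is sl(2), which has dimension 2^2 - 1 = 3 and rank 2 - 1 = 1 (a Cartan subalgebra is the diagonal traceless matrices). In the classification of classical Lie algebras, the special linear algebra sl(n+1) has type A_n; here n = 1, so the Dynkin diagram is a chain of 1 nodes with single edges (A_1). Hence the type is A_1.

A_1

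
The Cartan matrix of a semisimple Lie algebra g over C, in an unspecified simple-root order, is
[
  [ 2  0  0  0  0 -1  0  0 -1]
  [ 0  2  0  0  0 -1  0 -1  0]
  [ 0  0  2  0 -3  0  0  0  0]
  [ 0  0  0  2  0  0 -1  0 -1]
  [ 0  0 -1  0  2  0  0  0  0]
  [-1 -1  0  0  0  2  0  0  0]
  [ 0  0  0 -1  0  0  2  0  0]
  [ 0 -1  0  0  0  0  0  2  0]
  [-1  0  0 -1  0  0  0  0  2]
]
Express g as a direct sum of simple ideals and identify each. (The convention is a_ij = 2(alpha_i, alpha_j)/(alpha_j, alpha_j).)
The diagram associated to this matrix has two connected components: the simple roots {alpha_1, alpha_2, alpha_4, alpha_6, alpha_7, alpha_8, alpha_9} form a chain of 7 nodes with single edges (A_7), and {alpha_3, alpha_5} form two nodes joined by a triple edge (G_2). A semisimple Lie algebra decomposes uniquely as the direct sum of simple ideals, one per connected component of its Dynkin diagram, so g ≅ A_7 ⊕ G_2 (dimension 63 + 14 = 77).

A_7 ⊕ G_2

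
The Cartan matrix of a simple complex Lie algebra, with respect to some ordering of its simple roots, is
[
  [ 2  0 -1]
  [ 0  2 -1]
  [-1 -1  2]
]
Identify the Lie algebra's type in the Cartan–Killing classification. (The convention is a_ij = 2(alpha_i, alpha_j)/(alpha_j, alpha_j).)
A_3

The matrix has rank 3 with 2's on the diagonal. Reading the off-diagonal entries as Dynkin edges (a single edge where a_ij = a_ji = -1; a double or triple edge where a_ij * a_ji = 2 or 3), the diagram is a chain of 3 nodes with single edges (A_3). One simple-root ordering that puts it in standard form is (alpha_1, alpha_3, alpha_2). So the algebra is type A_3, i.e. sl(4).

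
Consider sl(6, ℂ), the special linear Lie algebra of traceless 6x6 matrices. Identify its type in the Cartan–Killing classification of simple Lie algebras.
This is sl(6), which has dimension 6^2 - 1 = 35 and rank 6 - 1 = 5 (a Cartan subalgebra is the diagonal traceless matrices). In the classification of classical Lie algebras, the special linear algebra sl(n+1) has type A_n; here n = 5, so the Dynkin diagram is a chain of 5 nodes with single edges (A_5). Hence the type is A_5.

A_5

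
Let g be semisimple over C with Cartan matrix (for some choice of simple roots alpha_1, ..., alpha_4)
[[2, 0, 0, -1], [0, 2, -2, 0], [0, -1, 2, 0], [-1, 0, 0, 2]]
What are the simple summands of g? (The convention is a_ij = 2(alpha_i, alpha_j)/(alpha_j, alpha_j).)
The diagram associated to this matrix has two connected components: the simple roots {alpha_1, alpha_4} form a chain of 2 nodes with single edges (A_2), and {alpha_2, alpha_3} form a chain of 2 nodes with a double edge at one end; the terminal node there is the unique short simple root (B_2). A semisimple Lie algebra decomposes uniquely as the direct sum of simple ideals, one per connected component of its Dynkin diagram, so g ≅ A_2 ⊕ B_2 (dimension 8 + 10 = 18).

A2 ⊕ B2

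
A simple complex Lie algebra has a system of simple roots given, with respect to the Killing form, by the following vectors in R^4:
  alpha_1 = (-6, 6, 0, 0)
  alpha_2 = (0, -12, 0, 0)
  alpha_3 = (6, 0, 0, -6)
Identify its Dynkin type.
Compute the Cartan integers a_ij = 2(alpha_i, alpha_j)/(alpha_j, alpha_j); the resulting 3x3 Cartan matrix is
[[2, -1, -1], [-2, 2, 0], [-1, 0, 2]].
The roots have two lengths (squared-length ratio 2:1); the short ones are alpha_{1,3}. The associated Dynkin diagram is a chain of 3 nodes with a double edge at one end; the terminal node there is the unique long simple root (C_3), so the type is C_3 (the algebra sp(6)).

C_3 (sp(6))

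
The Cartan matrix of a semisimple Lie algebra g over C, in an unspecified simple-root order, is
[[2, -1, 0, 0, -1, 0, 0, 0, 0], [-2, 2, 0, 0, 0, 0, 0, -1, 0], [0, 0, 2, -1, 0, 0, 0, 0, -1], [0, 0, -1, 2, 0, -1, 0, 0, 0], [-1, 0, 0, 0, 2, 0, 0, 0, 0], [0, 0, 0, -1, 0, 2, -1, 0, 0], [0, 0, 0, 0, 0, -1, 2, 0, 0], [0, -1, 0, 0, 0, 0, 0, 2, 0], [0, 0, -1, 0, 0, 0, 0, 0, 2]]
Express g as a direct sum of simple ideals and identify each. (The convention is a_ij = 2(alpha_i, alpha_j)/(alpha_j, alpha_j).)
The diagram associated to this matrix has two connected components: the simple roots {alpha_3, alpha_4, alpha_6, alpha_7, alpha_9} form a chain of 5 nodes with single edges (A_5), and {alpha_1, alpha_2, alpha_5, alpha_8} form a chain of 4 nodes with a double edge between the middle two (F_4). A semisimple Lie algebra decomposes uniquely as the direct sum of simple ideals, one per connected component of its Dynkin diagram, so g ≅ A_5 ⊕ F_4 (dimension 35 + 52 = 87).

A_5 (sl(6)) + F_4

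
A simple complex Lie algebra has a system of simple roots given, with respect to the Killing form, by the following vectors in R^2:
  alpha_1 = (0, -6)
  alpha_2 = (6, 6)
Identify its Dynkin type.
type B_2

Compute the Cartan integers a_ij = 2(alpha_i, alpha_j)/(alpha_j, alpha_j); the resulting 2x2 Cartan matrix is
[[2, -1], [-2, 2]].
The roots have two lengths (squared-length ratio 2:1); the short ones are alpha_{1}. The associated Dynkin diagram is a chain of 2 nodes with a double edge at one end; the terminal node there is the unique short simple root (B_2), so the type is B_2 (the algebra so(5)).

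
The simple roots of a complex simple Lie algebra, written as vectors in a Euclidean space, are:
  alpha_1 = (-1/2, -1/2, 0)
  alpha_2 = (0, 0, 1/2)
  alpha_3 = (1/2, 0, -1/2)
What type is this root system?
type B_3

Compute the Cartan integers a_ij = 2(alpha_i, alpha_j)/(alpha_j, alpha_j); the resulting 3x3 Cartan matrix is
[[2, 0, -1], [0, 2, -1], [-1, -2, 2]].
The roots have two lengths (squared-length ratio 2:1); the short ones are alpha_{2}. The associated Dynkin diagram is a chain of 3 nodes with a double edge at one end; the terminal node there is the unique short simple root (B_3), so the type is B_3 (the algebra so(7)).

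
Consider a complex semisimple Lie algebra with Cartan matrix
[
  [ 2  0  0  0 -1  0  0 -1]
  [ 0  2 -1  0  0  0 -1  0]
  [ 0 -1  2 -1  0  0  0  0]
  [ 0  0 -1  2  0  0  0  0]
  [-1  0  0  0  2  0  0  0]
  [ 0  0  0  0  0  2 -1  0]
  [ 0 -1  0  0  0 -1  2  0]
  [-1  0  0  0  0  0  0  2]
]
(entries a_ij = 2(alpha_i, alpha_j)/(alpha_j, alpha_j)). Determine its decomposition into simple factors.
The diagram associated to this matrix has two connected components: the simple roots {alpha_1, alpha_5, alpha_8} form a chain of 3 nodes with single edges (A_3), and {alpha_2, alpha_3, alpha_4, alpha_6, alpha_7} form a chain of 5 nodes with single edges (A_5). A semisimple Lie algebra decomposes uniquely as the direct sum of simple ideals, one per connected component of its Dynkin diagram, so g ≅ A_3 ⊕ A_5 (dimension 15 + 35 = 50).

A_3 + A_5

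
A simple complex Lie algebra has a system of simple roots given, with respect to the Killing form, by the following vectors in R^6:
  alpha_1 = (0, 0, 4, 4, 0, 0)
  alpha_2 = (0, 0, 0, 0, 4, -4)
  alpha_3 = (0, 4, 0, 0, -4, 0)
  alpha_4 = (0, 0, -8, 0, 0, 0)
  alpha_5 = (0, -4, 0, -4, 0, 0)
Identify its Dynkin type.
Compute the Cartan integers a_ij = 2(alpha_i, alpha_j)/(alpha_j, alpha_j); the resulting 5x5 Cartan matrix is
[[2, 0, 0, -1, -1], [0, 2, -1, 0, 0], [0, -1, 2, 0, -1], [-2, 0, 0, 2, 0], [-1, 0, -1, 0, 2]].
The roots have two lengths (squared-length ratio 2:1); the short ones are alpha_{1,2,3,5}. The associated Dynkin diagram is a chain of 5 nodes with a double edge at one end; the terminal node there is the unique long simple root (C_5), so the type is C_5 (the algebra sp(10)).

type C_5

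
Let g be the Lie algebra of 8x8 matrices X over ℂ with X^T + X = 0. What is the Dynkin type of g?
type D_4

This is so(8) with 8 even, which has dimension 8(8-1)/2 = 28 and rank 8/2 = 4. In the classification of classical Lie algebras, the orthogonal algebra so(2n) in an even number of variables has type D_n; here n = 4, so the Dynkin diagram is a chain of 2 nodes with a fork of two nodes at one end (D_4). Hence the type is D_4.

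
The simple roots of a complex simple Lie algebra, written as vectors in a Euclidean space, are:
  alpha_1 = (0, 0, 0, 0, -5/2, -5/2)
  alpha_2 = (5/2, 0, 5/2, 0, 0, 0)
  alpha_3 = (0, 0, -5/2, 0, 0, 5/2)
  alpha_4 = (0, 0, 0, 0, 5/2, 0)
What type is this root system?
B_4 (so(9))

Compute the Cartan integers a_ij = 2(alpha_i, alpha_j)/(alpha_j, alpha_j); the resulting 4x4 Cartan matrix is
[[2, 0, -1, -2], [0, 2, -1, 0], [-1, -1, 2, 0], [-1, 0, 0, 2]].
The roots have two lengths (squared-length ratio 2:1); the short ones are alpha_{4}. The associated Dynkin diagram is a chain of 4 nodes with a double edge at one end; the terminal node there is the unique short simple root (B_4), so the type is B_4 (the algebra so(9)).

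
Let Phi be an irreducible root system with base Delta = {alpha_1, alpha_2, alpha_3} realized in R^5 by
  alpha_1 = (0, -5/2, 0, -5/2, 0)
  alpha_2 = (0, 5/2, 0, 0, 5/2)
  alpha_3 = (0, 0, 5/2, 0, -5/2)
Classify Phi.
Compute the Cartan integers a_ij = 2(alpha_i, alpha_j)/(alpha_j, alpha_j); the resulting 3x3 Cartan matrix is
[[2, -1, 0], [-1, 2, -1], [0, -1, 2]].
All simple roots have the same length, so the diagram is simply laced. The associated Dynkin diagram is a chain of 3 nodes with single edges (A_3), so the type is A_3 (the algebra sl(4)).

type A_3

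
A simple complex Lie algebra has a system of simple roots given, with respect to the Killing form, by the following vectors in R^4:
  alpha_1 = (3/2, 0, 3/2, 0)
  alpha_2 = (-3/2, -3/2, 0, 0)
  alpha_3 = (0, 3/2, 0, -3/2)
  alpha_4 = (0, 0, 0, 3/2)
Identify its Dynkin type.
B_4 (so(9))

Compute the Cartan integers a_ij = 2(alpha_i, alpha_j)/(alpha_j, alpha_j); the resulting 4x4 Cartan matrix is
[[2, -1, 0, 0], [-1, 2, -1, 0], [0, -1, 2, -2], [0, 0, -1, 2]].
The roots have two lengths (squared-length ratio 2:1); the short ones are alpha_{4}. The associated Dynkin diagram is a chain of 4 nodes with a double edge at one end; the terminal node there is the unique short simple root (B_4), so the type is B_4 (the algebra so(9)).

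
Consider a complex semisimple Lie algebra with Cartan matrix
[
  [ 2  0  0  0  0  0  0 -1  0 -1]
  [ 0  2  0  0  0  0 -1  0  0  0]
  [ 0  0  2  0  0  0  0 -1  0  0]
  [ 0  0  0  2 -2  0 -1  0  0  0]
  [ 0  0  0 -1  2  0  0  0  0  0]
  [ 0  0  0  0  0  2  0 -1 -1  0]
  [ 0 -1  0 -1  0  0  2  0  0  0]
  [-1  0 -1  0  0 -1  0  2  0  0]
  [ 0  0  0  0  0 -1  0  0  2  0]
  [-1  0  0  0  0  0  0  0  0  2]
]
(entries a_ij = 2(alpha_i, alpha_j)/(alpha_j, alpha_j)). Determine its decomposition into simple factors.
The diagram associated to this matrix has two connected components: the simple roots {alpha_2, alpha_4, alpha_5, alpha_7} form a chain of 4 nodes with a double edge at one end; the terminal node there is the unique short simple root (B_4), and {alpha_1, alpha_3, alpha_6, alpha_8, alpha_9, alpha_10} form a chain of 5 nodes with one extra node attached to the third node from one end (E_6). A semisimple Lie algebra decomposes uniquely as the direct sum of simple ideals, one per connected component of its Dynkin diagram, so g ≅ B_4 ⊕ E_6 (dimension 36 + 78 = 114).

B4 ⊕ E6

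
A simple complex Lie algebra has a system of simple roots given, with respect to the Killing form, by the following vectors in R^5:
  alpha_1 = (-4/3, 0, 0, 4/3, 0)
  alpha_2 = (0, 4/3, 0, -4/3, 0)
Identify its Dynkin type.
type A_2

Compute the Cartan integers a_ij = 2(alpha_i, alpha_j)/(alpha_j, alpha_j); the resulting 2x2 Cartan matrix is
[[2, -1], [-1, 2]].
All simple roots have the same length, so the diagram is simply laced. The associated Dynkin diagram is a chain of 2 nodes with single edges (A_2), so the type is A_2 (the algebra sl(3)).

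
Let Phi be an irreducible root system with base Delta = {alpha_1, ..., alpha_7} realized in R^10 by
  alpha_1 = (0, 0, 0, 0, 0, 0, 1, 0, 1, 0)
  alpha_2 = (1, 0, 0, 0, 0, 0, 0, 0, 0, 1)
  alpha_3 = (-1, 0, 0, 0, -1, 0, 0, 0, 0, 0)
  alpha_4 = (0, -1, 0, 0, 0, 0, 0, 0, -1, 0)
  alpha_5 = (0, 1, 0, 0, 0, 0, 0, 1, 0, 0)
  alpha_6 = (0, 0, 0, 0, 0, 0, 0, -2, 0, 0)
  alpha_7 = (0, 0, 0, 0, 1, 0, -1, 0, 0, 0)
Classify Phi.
C_7

Compute the Cartan integers a_ij = 2(alpha_i, alpha_j)/(alpha_j, alpha_j); the resulting 7x7 Cartan matrix is
[[2, 0, 0, -1, 0, 0, -1], [0, 2, -1, 0, 0, 0, 0], [0, -1, 2, 0, 0, 0, -1], [-1, 0, 0, 2, -1, 0, 0], [0, 0, 0, -1, 2, -1, 0], [0, 0, 0, 0, -2, 2, 0], [-1, 0, -1, 0, 0, 0, 2]].
The roots have two lengths (squared-length ratio 2:1); the short ones are alpha_{1,2,3,4,5,7}. The associated Dynkin diagram is a chain of 7 nodes with a double edge at one end; the terminal node there is the unique long simple root (C_7), so the type is C_7 (the algebra sp(14)).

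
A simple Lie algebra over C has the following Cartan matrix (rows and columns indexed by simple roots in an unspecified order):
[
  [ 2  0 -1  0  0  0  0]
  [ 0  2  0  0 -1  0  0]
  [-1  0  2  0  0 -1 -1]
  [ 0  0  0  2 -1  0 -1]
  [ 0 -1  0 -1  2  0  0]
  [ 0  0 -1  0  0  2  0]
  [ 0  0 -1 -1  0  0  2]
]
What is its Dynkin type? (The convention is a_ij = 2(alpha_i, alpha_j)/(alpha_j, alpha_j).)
The matrix has rank 7 with 2's on the diagonal. Reading the off-diagonal entries as Dynkin edges (a single edge where a_ij = a_ji = -1; a double or triple edge where a_ij * a_ji = 2 or 3), the diagram is a chain of 5 nodes with a fork of two nodes at one end (D_7). One simple-root ordering that puts it in standard form is (alpha_2, alpha_5, alpha_4, alpha_7, alpha_3, alpha_1, alpha_6). So the algebra is type D_7, i.e. so(14).

D7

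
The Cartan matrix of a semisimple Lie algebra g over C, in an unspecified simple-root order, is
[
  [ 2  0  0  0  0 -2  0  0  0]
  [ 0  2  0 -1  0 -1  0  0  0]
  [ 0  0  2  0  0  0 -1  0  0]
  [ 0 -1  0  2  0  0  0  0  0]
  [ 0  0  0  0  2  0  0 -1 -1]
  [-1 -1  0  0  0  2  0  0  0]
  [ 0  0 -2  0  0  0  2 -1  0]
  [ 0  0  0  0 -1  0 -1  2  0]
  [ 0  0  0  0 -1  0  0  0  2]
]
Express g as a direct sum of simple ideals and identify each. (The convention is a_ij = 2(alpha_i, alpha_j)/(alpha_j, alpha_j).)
The diagram associated to this matrix has two connected components: the simple roots {alpha_3, alpha_5, alpha_7, alpha_8, alpha_9} form a chain of 5 nodes with a double edge at one end; the terminal node there is the unique short simple root (B_5), and {alpha_1, alpha_2, alpha_4, alpha_6} form a chain of 4 nodes with a double edge at one end; the terminal node there is the unique long simple root (C_4). A semisimple Lie algebra decomposes uniquely as the direct sum of simple ideals, one per connected component of its Dynkin diagram, so g ≅ B_5 ⊕ C_4 (dimension 55 + 36 = 91).

B_5 (so(11)) + C_4 (sp(8))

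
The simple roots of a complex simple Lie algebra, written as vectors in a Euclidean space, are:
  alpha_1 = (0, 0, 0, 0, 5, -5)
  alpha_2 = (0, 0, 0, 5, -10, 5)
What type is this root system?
Compute the Cartan integers a_ij = 2(alpha_i, alpha_j)/(alpha_j, alpha_j); the resulting 2x2 Cartan matrix is
[[2, -1], [-3, 2]].
The roots have two lengths (squared-length ratio 3:1); the short ones are alpha_{1}. The associated Dynkin diagram is two nodes joined by a triple edge (G_2), so the type is G_2.

G_2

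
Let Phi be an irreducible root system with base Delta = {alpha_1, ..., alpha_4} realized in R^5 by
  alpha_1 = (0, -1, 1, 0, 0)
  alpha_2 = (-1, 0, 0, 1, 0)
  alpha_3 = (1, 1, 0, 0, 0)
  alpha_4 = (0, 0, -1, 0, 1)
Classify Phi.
Compute the Cartan integers a_ij = 2(alpha_i, alpha_j)/(alpha_j, alpha_j); the resulting 4x4 Cartan matrix is
[[2, 0, -1, -1], [0, 2, -1, 0], [-1, -1, 2, 0], [-1, 0, 0, 2]].
All simple roots have the same length, so the diagram is simply laced. The associated Dynkin diagram is a chain of 4 nodes with single edges (A_4), so the type is A_4 (the algebra sl(5)).

A_4 (sl(5))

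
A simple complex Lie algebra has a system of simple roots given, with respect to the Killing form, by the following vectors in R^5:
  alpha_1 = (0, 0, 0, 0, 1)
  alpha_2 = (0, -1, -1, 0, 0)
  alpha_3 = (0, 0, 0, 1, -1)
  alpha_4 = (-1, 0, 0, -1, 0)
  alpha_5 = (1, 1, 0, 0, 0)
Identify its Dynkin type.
Compute the Cartan integers a_ij = 2(alpha_i, alpha_j)/(alpha_j, alpha_j); the resulting 5x5 Cartan matrix is
[[2, 0, -1, 0, 0], [0, 2, 0, 0, -1], [-2, 0, 2, -1, 0], [0, 0, -1, 2, -1], [0, -1, 0, -1, 2]].
The roots have two lengths (squared-length ratio 2:1); the short ones are alpha_{1}. The associated Dynkin diagram is a chain of 5 nodes with a double edge at one end; the terminal node there is the unique short simple root (B_5), so the type is B_5 (the algebra so(11)).

B_5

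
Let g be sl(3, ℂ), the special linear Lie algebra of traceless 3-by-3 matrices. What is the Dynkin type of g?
This is sl(3), which has dimension 3^2 - 1 = 8 and rank 3 - 1 = 2 (a Cartan subalgebra is the diagonal traceless matrices). In the classification of classical Lie algebras, the special linear algebra sl(n+1) has type A_n; here n = 2, so the Dynkin diagram is a chain of 2 nodes with single edges (A_2). Hence the type is A_2.

A_2 (sl(3))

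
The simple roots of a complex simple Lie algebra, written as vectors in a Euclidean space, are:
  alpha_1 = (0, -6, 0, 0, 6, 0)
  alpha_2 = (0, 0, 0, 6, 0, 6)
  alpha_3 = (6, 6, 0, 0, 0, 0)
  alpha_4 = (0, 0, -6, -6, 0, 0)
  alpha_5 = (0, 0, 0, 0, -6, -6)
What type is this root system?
A_5

Compute the Cartan integers a_ij = 2(alpha_i, alpha_j)/(alpha_j, alpha_j); the resulting 5x5 Cartan matrix is
[[2, 0, -1, 0, -1], [0, 2, 0, -1, -1], [-1, 0, 2, 0, 0], [0, -1, 0, 2, 0], [-1, -1, 0, 0, 2]].
All simple roots have the same length, so the diagram is simply laced. The associated Dynkin diagram is a chain of 5 nodes with single edges (A_5), so the type is A_5 (the algebra sl(6)).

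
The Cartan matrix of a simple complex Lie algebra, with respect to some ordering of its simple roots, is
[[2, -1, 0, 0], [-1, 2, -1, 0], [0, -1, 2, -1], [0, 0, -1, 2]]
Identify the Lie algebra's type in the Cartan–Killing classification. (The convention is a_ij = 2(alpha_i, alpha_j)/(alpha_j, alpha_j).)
A4

The matrix has rank 4 with 2's on the diagonal. Reading the off-diagonal entries as Dynkin edges (a single edge where a_ij = a_ji = -1; a double or triple edge where a_ij * a_ji = 2 or 3), the diagram is a chain of 4 nodes with single edges (A_4). One simple-root ordering that puts it in standard form is (alpha_4, alpha_3, alpha_2, alpha_1). So the algebra is type A_4, i.e. sl(5).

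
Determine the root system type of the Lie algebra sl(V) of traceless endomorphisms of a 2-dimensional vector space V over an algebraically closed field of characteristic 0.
A_1

This is sl(2), which has dimension 2^2 - 1 = 3 and rank 2 - 1 = 1 (a Cartan subalgebra is the diagonal traceless matrices). In the classification of classical Lie algebras, the special linear algebra sl(n+1) has type A_n; here n = 1, so the Dynkin diagram is a chain of 1 nodes with single edges (A_1). Hence the type is A_1.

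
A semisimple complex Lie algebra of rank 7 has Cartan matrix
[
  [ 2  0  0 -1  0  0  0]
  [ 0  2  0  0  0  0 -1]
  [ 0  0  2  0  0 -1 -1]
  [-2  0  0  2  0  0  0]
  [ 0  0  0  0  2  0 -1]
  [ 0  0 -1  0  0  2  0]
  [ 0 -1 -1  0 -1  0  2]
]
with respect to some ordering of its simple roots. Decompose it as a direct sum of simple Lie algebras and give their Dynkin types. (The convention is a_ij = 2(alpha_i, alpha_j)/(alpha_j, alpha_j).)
The diagram associated to this matrix has two connected components: the simple roots {alpha_1, alpha_4} form a chain of 2 nodes with a double edge at one end; the terminal node there is the unique short simple root (B_2), and {alpha_2, alpha_3, alpha_5, alpha_6, alpha_7} form a chain of 3 nodes with a fork of two nodes at one end (D_5). A semisimple Lie algebra decomposes uniquely as the direct sum of simple ideals, one per connected component of its Dynkin diagram, so g ≅ B_2 ⊕ D_5 (dimension 10 + 45 = 55).

B2 + D5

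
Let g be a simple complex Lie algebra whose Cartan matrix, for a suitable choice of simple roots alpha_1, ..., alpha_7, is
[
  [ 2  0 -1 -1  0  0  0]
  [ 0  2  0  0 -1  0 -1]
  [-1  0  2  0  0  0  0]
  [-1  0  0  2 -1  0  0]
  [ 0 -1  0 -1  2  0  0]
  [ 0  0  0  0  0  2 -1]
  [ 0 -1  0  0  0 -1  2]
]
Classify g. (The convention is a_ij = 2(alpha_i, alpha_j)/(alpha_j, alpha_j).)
type A_7

The matrix has rank 7 with 2's on the diagonal. Reading the off-diagonal entries as Dynkin edges (a single edge where a_ij = a_ji = -1; a double or triple edge where a_ij * a_ji = 2 or 3), the diagram is a chain of 7 nodes with single edges (A_7). One simple-root ordering that puts it in standard form is (alpha_3, alpha_1, alpha_4, alpha_5, alpha_2, alpha_7, alpha_6). So the algebra is type A_7, i.e. sl(8).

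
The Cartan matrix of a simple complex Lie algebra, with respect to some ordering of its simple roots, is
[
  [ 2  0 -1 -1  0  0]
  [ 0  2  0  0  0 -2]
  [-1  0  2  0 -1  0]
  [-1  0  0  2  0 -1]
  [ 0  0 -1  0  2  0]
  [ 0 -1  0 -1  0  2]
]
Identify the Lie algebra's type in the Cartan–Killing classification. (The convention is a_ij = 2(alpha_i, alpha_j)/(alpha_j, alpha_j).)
C_6 (sp(12))

The matrix has rank 6 with 2's on the diagonal. Reading the off-diagonal entries as Dynkin edges (a single edge where a_ij = a_ji = -1; a double or triple edge where a_ij * a_ji = 2 or 3), the diagram is a chain of 6 nodes with a double edge at one end; the terminal node there is the unique long simple root (C_6). One simple-root ordering that puts it in standard form is (alpha_5, alpha_3, alpha_1, alpha_4, alpha_6, alpha_2). So the algebra is type C_6, i.e. sp(12).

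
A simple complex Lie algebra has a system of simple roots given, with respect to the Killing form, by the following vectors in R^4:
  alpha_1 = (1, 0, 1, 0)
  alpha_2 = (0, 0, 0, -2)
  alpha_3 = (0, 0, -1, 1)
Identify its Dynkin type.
C_3

Compute the Cartan integers a_ij = 2(alpha_i, alpha_j)/(alpha_j, alpha_j); the resulting 3x3 Cartan matrix is
[[2, 0, -1], [0, 2, -2], [-1, -1, 2]].
The roots have two lengths (squared-length ratio 2:1); the short ones are alpha_{1,3}. The associated Dynkin diagram is a chain of 3 nodes with a double edge at one end; the terminal node there is the unique long simple root (C_3), so the type is C_3 (the algebra sp(6)).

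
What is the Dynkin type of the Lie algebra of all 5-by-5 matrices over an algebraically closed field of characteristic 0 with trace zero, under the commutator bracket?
type A_4

This is sl(5), which has dimension 5^2 - 1 = 24 and rank 5 - 1 = 4 (a Cartan subalgebra is the diagonal traceless matrices). In the classification of classical Lie algebras, the special linear algebra sl(n+1) has type A_n; here n = 4, so the Dynkin diagram is a chain of 4 nodes with single edges (A_4). Hence the type is A_4.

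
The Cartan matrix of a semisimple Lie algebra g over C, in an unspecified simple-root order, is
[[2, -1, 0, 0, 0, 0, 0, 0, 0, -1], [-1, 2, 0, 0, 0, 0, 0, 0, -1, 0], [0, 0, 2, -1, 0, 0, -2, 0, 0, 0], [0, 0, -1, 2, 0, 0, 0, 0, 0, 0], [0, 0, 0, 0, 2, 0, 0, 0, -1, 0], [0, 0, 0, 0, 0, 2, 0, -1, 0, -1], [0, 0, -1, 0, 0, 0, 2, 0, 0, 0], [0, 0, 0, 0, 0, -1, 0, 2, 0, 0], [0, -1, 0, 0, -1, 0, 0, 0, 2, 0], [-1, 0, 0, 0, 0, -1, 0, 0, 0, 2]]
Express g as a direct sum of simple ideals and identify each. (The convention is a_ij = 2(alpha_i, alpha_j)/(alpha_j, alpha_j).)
A_7 ⊕ B_3

The diagram associated to this matrix has two connected components: the simple roots {alpha_1, alpha_2, alpha_5, alpha_6, alpha_8, alpha_9, alpha_10} form a chain of 7 nodes with single edges (A_7), and {alpha_3, alpha_4, alpha_7} form a chain of 3 nodes with a double edge at one end; the terminal node there is the unique short simple root (B_3). A semisimple Lie algebra decomposes uniquely as the direct sum of simple ideals, one per connected component of its Dynkin diagram, so g ≅ A_7 ⊕ B_3 (dimension 63 + 21 = 84).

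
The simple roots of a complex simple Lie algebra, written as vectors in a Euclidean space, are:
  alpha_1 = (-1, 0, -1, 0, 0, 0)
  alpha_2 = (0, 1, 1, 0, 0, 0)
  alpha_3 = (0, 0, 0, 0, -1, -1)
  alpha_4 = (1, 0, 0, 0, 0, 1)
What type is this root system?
Compute the Cartan integers a_ij = 2(alpha_i, alpha_j)/(alpha_j, alpha_j); the resulting 4x4 Cartan matrix is
[[2, -1, 0, -1], [-1, 2, 0, 0], [0, 0, 2, -1], [-1, 0, -1, 2]].
All simple roots have the same length, so the diagram is simply laced. The associated Dynkin diagram is a chain of 4 nodes with single edges (A_4), so the type is A_4 (the algebra sl(5)).

A_4 (sl(5))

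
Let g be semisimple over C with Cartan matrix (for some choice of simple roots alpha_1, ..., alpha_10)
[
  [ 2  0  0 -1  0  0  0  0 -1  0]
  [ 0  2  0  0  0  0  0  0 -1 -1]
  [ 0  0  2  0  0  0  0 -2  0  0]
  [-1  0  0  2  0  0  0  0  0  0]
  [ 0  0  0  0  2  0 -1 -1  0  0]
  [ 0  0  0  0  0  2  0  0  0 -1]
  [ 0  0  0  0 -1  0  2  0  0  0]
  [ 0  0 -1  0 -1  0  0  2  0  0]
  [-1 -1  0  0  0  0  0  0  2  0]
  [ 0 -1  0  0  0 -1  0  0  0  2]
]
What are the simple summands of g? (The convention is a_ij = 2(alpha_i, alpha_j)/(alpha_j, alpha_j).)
A_6 (sl(7)) ⊕ C_4 (sp(8))

The diagram associated to this matrix has two connected components: the simple roots {alpha_1, alpha_2, alpha_4, alpha_6, alpha_9, alpha_10} form a chain of 6 nodes with single edges (A_6), and {alpha_3, alpha_5, alpha_7, alpha_8} form a chain of 4 nodes with a double edge at one end; the terminal node there is the unique long simple root (C_4). A semisimple Lie algebra decomposes uniquely as the direct sum of simple ideals, one per connected component of its Dynkin diagram, so g ≅ A_6 ⊕ C_4 (dimension 48 + 36 = 84).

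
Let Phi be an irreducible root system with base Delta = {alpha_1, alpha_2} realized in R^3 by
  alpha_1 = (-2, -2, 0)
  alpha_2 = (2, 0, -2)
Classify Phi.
Compute the Cartan integers a_ij = 2(alpha_i, alpha_j)/(alpha_j, alpha_j); the resulting 2x2 Cartan matrix is
[[2, -1], [-1, 2]].
All simple roots have the same length, so the diagram is simply laced. The associated Dynkin diagram is a chain of 2 nodes with single edges (A_2), so the type is A_2 (the algebra sl(3)).

type A_2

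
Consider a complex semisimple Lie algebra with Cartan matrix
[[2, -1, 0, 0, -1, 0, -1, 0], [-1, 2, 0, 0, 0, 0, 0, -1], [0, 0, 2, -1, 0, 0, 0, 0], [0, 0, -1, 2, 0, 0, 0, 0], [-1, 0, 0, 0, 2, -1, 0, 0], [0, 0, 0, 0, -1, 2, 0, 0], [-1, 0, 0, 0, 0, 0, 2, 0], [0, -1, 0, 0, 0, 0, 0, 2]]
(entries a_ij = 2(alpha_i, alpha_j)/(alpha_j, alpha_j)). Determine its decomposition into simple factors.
The diagram associated to this matrix has two connected components: the simple roots {alpha_3, alpha_4} form a chain of 2 nodes with single edges (A_2), and {alpha_1, alpha_2, alpha_5, alpha_6, alpha_7, alpha_8} form a chain of 5 nodes with one extra node attached to the third node from one end (E_6). A semisimple Lie algebra decomposes uniquely as the direct sum of simple ideals, one per connected component of its Dynkin diagram, so g ≅ A_2 ⊕ E_6 (dimension 8 + 78 = 86).

A2 ⊕ E6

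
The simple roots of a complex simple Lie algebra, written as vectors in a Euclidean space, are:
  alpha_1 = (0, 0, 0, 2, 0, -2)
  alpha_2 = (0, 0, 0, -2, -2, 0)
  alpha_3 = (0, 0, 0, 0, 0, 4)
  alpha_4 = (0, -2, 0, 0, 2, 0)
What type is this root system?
type C_4

Compute the Cartan integers a_ij = 2(alpha_i, alpha_j)/(alpha_j, alpha_j); the resulting 4x4 Cartan matrix is
[[2, -1, -1, 0], [-1, 2, 0, -1], [-2, 0, 2, 0], [0, -1, 0, 2]].
The roots have two lengths (squared-length ratio 2:1); the short ones are alpha_{1,2,4}. The associated Dynkin diagram is a chain of 4 nodes with a double edge at one end; the terminal node there is the unique long simple root (C_4), so the type is C_4 (the algebra sp(8)).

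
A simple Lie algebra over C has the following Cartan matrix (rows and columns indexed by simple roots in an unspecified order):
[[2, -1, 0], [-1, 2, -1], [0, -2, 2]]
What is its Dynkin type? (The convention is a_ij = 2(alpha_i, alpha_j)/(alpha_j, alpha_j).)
The matrix has rank 3 with 2's on the diagonal. Reading the off-diagonal entries as Dynkin edges (a single edge where a_ij = a_ji = -1; a double or triple edge where a_ij * a_ji = 2 or 3), the diagram is a chain of 3 nodes with a double edge at one end; the terminal node there is the unique long simple root (C_3). One simple-root ordering that puts it in standard form is (alpha_1, alpha_2, alpha_3). So the algebra is type C_3, i.e. sp(6).

C_3 (sp(6))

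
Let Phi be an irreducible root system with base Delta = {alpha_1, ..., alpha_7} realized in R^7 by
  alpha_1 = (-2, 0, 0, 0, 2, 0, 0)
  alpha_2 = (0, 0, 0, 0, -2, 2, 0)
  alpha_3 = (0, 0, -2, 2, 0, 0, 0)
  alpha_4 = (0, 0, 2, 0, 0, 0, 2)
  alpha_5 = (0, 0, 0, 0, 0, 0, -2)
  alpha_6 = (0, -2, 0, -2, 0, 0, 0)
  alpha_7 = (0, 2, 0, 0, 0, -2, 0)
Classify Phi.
type B_7

Compute the Cartan integers a_ij = 2(alpha_i, alpha_j)/(alpha_j, alpha_j); the resulting 7x7 Cartan matrix is
[[2, -1, 0, 0, 0, 0, 0], [-1, 2, 0, 0, 0, 0, -1], [0, 0, 2, -1, 0, -1, 0], [0, 0, -1, 2, -2, 0, 0], [0, 0, 0, -1, 2, 0, 0], [0, 0, -1, 0, 0, 2, -1], [0, -1, 0, 0, 0, -1, 2]].
The roots have two lengths (squared-length ratio 2:1); the short ones are alpha_{5}. The associated Dynkin diagram is a chain of 7 nodes with a double edge at one end; the terminal node there is the unique short simple root (B_7), so the type is B_7 (the algebra so(15)).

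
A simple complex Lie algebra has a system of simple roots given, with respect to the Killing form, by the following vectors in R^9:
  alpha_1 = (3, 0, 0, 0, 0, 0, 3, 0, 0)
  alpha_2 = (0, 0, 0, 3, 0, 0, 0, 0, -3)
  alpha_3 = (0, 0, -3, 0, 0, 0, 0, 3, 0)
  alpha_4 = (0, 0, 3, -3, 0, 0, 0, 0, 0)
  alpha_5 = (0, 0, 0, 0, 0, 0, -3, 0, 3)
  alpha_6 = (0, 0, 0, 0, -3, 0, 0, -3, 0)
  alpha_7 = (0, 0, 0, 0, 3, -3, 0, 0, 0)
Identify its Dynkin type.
A7

Compute the Cartan integers a_ij = 2(alpha_i, alpha_j)/(alpha_j, alpha_j); the resulting 7x7 Cartan matrix is
[[2, 0, 0, 0, -1, 0, 0], [0, 2, 0, -1, -1, 0, 0], [0, 0, 2, -1, 0, -1, 0], [0, -1, -1, 2, 0, 0, 0], [-1, -1, 0, 0, 2, 0, 0], [0, 0, -1, 0, 0, 2, -1], [0, 0, 0, 0, 0, -1, 2]].
All simple roots have the same length, so the diagram is simply laced. The associated Dynkin diagram is a chain of 7 nodes with single edges (A_7), so the type is A_7 (the algebra sl(8)).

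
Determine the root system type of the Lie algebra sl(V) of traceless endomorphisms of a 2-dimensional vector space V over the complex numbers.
type A_1

This is sl(2), which has dimension 2^2 - 1 = 3 and rank 2 - 1 = 1 (a Cartan subalgebra is the diagonal traceless matrices). In the classification of classical Lie algebras, the special linear algebra sl(n+1) has type A_n; here n = 1, so the Dynkin diagram is a chain of 1 nodes with single edges (A_1). Hence the type is A_1.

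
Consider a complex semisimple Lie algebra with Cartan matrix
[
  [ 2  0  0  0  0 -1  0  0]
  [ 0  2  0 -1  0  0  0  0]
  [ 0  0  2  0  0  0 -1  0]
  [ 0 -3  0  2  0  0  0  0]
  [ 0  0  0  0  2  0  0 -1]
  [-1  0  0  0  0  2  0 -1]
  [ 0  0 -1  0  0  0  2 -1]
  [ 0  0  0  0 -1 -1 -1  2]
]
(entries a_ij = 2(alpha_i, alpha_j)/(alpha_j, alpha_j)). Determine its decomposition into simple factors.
type E_6 + type G_2

The diagram associated to this matrix has two connected components: the simple roots {alpha_1, alpha_3, alpha_5, alpha_6, alpha_7, alpha_8} form a chain of 5 nodes with one extra node attached to the third node from one end (E_6), and {alpha_2, alpha_4} form two nodes joined by a triple edge (G_2). A semisimple Lie algebra decomposes uniquely as the direct sum of simple ideals, one per connected component of its Dynkin diagram, so g ≅ E_6 ⊕ G_2 (dimension 78 + 14 = 92).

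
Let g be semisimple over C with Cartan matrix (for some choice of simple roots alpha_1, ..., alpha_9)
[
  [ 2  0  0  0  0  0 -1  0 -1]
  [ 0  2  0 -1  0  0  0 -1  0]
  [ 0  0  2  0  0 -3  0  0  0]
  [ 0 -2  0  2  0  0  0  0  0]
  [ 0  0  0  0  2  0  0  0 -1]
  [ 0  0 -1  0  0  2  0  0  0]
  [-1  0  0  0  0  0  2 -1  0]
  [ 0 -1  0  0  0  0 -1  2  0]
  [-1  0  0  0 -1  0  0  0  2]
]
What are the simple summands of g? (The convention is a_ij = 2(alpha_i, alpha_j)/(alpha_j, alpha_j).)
C_7 ⊕ G_2

The diagram associated to this matrix has two connected components: the simple roots {alpha_1, alpha_2, alpha_4, alpha_5, alpha_7, alpha_8, alpha_9} form a chain of 7 nodes with a double edge at one end; the terminal node there is the unique long simple root (C_7), and {alpha_3, alpha_6} form two nodes joined by a triple edge (G_2). A semisimple Lie algebra decomposes uniquely as the direct sum of simple ideals, one per connected component of its Dynkin diagram, so g ≅ C_7 ⊕ G_2 (dimension 105 + 14 = 119).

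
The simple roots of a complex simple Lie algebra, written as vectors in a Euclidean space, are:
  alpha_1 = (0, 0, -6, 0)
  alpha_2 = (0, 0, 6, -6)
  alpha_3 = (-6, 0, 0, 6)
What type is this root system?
B_3

Compute the Cartan integers a_ij = 2(alpha_i, alpha_j)/(alpha_j, alpha_j); the resulting 3x3 Cartan matrix is
[[2, -1, 0], [-2, 2, -1], [0, -1, 2]].
The roots have two lengths (squared-length ratio 2:1); the short ones are alpha_{1}. The associated Dynkin diagram is a chain of 3 nodes with a double edge at one end; the terminal node there is the unique short simple root (B_3), so the type is B_3 (the algebra so(7)).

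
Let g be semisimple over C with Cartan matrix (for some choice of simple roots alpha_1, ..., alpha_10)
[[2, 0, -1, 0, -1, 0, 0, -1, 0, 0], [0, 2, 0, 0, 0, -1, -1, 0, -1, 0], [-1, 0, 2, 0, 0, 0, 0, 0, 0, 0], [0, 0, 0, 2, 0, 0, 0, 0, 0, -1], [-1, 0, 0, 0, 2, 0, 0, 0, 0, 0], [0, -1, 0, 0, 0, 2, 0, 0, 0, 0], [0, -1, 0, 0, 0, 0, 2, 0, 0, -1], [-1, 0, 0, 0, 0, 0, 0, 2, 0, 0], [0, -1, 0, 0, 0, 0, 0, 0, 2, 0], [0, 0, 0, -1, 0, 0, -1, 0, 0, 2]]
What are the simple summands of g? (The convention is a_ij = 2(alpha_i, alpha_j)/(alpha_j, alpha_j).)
D_4 (so(8)) ⊕ D_6 (so(12))

The diagram associated to this matrix has two connected components: the simple roots {alpha_1, alpha_3, alpha_5, alpha_8} form a chain of 2 nodes with a fork of two nodes at one end (D_4), and {alpha_2, alpha_4, alpha_6, alpha_7, alpha_9, alpha_10} form a chain of 4 nodes with a fork of two nodes at one end (D_6). A semisimple Lie algebra decomposes uniquely as the direct sum of simple ideals, one per connected component of its Dynkin diagram, so g ≅ D_4 ⊕ D_6 (dimension 28 + 66 = 94).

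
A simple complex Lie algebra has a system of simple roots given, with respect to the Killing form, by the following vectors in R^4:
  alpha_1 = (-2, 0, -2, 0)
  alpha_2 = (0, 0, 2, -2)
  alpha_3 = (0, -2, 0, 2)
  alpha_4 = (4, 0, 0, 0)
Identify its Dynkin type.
Compute the Cartan integers a_ij = 2(alpha_i, alpha_j)/(alpha_j, alpha_j); the resulting 4x4 Cartan matrix is
[[2, -1, 0, -1], [-1, 2, -1, 0], [0, -1, 2, 0], [-2, 0, 0, 2]].
The roots have two lengths (squared-length ratio 2:1); the short ones are alpha_{1,2,3}. The associated Dynkin diagram is a chain of 4 nodes with a double edge at one end; the terminal node there is the unique long simple root (C_4), so the type is C_4 (the algebra sp(8)).

C_4 (sp(8))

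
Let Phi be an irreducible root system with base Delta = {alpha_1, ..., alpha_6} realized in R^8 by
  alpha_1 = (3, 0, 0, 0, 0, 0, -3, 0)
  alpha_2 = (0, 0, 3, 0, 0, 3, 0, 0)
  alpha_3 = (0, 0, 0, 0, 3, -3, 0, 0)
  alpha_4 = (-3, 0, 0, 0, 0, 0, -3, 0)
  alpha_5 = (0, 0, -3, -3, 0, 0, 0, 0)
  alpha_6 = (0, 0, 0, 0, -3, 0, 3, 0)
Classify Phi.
D6

Compute the Cartan integers a_ij = 2(alpha_i, alpha_j)/(alpha_j, alpha_j); the resulting 6x6 Cartan matrix is
[[2, 0, 0, 0, 0, -1], [0, 2, -1, 0, -1, 0], [0, -1, 2, 0, 0, -1], [0, 0, 0, 2, 0, -1], [0, -1, 0, 0, 2, 0], [-1, 0, -1, -1, 0, 2]].
All simple roots have the same length, so the diagram is simply laced. The associated Dynkin diagram is a chain of 4 nodes with a fork of two nodes at one end (D_6), so the type is D_6 (the algebra so(12)).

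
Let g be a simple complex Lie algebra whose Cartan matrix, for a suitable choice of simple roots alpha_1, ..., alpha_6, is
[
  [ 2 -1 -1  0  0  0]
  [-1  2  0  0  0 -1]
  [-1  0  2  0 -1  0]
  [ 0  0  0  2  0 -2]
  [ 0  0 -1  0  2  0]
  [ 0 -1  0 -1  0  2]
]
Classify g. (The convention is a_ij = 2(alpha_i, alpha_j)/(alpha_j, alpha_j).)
C6

The matrix has rank 6 with 2's on the diagonal. Reading the off-diagonal entries as Dynkin edges (a single edge where a_ij = a_ji = -1; a double or triple edge where a_ij * a_ji = 2 or 3), the diagram is a chain of 6 nodes with a double edge at one end; the terminal node there is the unique long simple root (C_6). One simple-root ordering that puts it in standard form is (alpha_5, alpha_3, alpha_1, alpha_2, alpha_6, alpha_4). So the algebra is type C_6, i.e. sp(12).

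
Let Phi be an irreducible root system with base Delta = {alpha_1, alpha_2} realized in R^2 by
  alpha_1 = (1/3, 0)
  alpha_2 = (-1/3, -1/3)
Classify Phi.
Compute the Cartan integers a_ij = 2(alpha_i, alpha_j)/(alpha_j, alpha_j); the resulting 2x2 Cartan matrix is
[[2, -1], [-2, 2]].
The roots have two lengths (squared-length ratio 2:1); the short ones are alpha_{1}. The associated Dynkin diagram is a chain of 2 nodes with a double edge at one end; the terminal node there is the unique short simple root (B_2), so the type is B_2 (the algebra so(5)).

B_2 (so(5))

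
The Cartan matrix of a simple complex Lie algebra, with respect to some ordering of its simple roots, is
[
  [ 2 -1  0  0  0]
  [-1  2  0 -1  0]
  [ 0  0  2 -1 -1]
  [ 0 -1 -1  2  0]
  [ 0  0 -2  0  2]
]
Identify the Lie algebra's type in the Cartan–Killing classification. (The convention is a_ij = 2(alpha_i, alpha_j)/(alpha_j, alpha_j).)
type C_5

The matrix has rank 5 with 2's on the diagonal. Reading the off-diagonal entries as Dynkin edges (a single edge where a_ij = a_ji = -1; a double or triple edge where a_ij * a_ji = 2 or 3), the diagram is a chain of 5 nodes with a double edge at one end; the terminal node there is the unique long simple root (C_5). One simple-root ordering that puts it in standard form is (alpha_1, alpha_2, alpha_4, alpha_3, alpha_5). So the algebra is type C_5, i.e. sp(10).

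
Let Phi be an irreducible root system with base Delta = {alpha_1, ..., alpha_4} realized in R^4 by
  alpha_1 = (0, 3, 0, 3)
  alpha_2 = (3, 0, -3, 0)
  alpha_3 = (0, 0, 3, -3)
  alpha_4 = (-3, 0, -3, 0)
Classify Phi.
Compute the Cartan integers a_ij = 2(alpha_i, alpha_j)/(alpha_j, alpha_j); the resulting 4x4 Cartan matrix is
[[2, 0, -1, 0], [0, 2, -1, 0], [-1, -1, 2, -1], [0, 0, -1, 2]].
All simple roots have the same length, so the diagram is simply laced. The associated Dynkin diagram is a chain of 2 nodes with a fork of two nodes at one end (D_4), so the type is D_4 (the algebra so(8)).

type D_4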